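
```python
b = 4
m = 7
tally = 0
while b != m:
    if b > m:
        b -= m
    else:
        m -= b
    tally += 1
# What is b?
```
Trace:
  b=4
  b=4, m=7
  b=4, m=7, tally=0
  b=4, m=3, tally=1
  b=1, m=3, tally=2
  b=1, m=2, tally=3
  b=1, m=1, tally=4

Final answer: 1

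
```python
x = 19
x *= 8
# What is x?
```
Trace:
  x=19
  x=152

Final answer: 152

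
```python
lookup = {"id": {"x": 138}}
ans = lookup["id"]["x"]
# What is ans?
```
Trace:
  lookup={'id': {'x': 138}}
  lookup={'id': {'x': 138}}, ans=138

Final answer: 138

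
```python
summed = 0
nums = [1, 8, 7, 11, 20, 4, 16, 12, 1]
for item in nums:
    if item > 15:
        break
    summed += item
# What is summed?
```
Trace:
  summed=0
  summed=1, item=1
  summed=9, item=8
  summed=16, item=7
  summed=27, item=11
  summed=27, item=20

Final answer: 27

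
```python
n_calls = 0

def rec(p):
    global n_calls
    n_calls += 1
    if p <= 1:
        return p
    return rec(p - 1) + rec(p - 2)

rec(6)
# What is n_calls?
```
Call trace (a repeated sub-call is expanded the first time; later identical calls just restate its return value):
rec(p=6)
  rec(p=5)
    rec(p=4)
      rec(p=3)
        rec(p=2)
          rec(p=1)
          -> return 1
          rec(p=0)
          -> return 0
        -> return 1
        rec(p=1)
        -> return 1
      -> return 2
      rec(p=2) -> return 1  (same call as traced above)
    -> return 3
    rec(p=3) -> return 2  (same call as traced above)
  -> return 5
  rec(p=4) -> return 3  (same call as traced above)
-> return 8

n_calls is incremented once per call, so count the calls in each subtree. Let C(p) = number of calls made by rec(p).
C(0) = C(1) = 1 (base case, no recursion); C(p) = 1 + C(p - 1) + C(p - 2) otherwise.
C(2) = 1 + C(1) + C(0) = 1 + 1 + 1 = 3
C(3) = 1 + C(2) + C(1) = 1 + 3 + 1 = 5
C(4) = 1 + C(3) + C(2) = 1 + 5 + 3 = 9
C(5) = 1 + C(4) + C(3) = 1 + 9 + 5 = 15
C(6) = 1 + C(5) + C(4) = 1 + 15 + 9 = 25
n_calls = C(6) = 25

Final answer: 25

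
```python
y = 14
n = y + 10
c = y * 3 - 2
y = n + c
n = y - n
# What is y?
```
Trace:
  y=14
  y=14, n=24
  y=14, n=24, c=40
  y=64, n=24, c=40
  y=64, n=40, c=40

Final answer: 64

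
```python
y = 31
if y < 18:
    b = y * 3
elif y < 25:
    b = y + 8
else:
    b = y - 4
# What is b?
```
Trace:
  y=31
  y=31, b=27

Final answer: 27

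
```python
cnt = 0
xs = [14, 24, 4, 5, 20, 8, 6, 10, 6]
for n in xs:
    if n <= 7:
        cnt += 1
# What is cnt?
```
Trace:
  cnt=0
  cnt=0, n=14
  cnt=0, n=24
  cnt=1, n=4
  cnt=2, n=5
  cnt=2, n=20
  cnt=2, n=8
  cnt=3, n=6
  cnt=3, n=10
  cnt=4, n=6

Final answer: 4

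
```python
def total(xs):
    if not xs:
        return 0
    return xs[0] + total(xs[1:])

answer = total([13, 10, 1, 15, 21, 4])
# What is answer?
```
Call trace:
total(xs=[13, 10, 1, 15, 21, 4])
  total(xs=[10, 1, 15, 21, 4])
    total(xs=[1, 15, 21, 4])
      total(xs=[15, 21, 4])
        total(xs=[21, 4])
          total(xs=[4])
            total(xs=[])
            -> return 0
          -> return 4
        -> return 25
      -> return 40
    -> return 41
  -> return 51
-> return 64

Final answer: 64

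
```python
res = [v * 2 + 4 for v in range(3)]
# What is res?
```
Trace:
  v=0
  v=1
  v=2
  res=[4, 6, 8]

Final answer: [4, 6, 8]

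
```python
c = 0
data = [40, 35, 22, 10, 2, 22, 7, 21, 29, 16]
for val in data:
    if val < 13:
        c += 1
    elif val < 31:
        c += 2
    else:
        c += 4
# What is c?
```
Trace:
  c=0
  c=4, val=40
  c=8, val=35
  c=10, val=22
  c=11, val=10
  c=12, val=2
  c=14, val=22
  c=15, val=7
  c=17, val=21
  c=19, val=29
  c=21, val=16

Final answer: 21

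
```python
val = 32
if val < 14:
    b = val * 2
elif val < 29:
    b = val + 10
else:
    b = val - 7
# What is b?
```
Trace:
  val=32
  val=32, b=25

Final answer: 25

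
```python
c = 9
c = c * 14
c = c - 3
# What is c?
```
Trace:
  c=9
  c=126
  c=123

Final answer: 123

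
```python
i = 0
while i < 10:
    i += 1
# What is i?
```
Trace:
  i=0
  i=1
  i=2
  i=3
  i=4
  i=5
  i=6
  i=7
  i=8
  i=9
  i=10

Final answer: 10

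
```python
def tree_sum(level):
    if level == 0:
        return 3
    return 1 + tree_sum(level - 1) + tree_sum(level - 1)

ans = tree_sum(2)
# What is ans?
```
Call trace (a repeated sub-call is expanded the first time; later identical calls just restate its return value):
tree_sum(level=2)
  tree_sum(level=1)
    tree_sum(level=0)
    -> return 3
    tree_sum(level=0)
    -> return 3
  -> return 7
  tree_sum(level=1) -> return 7  (same call as traced above)
-> return 15

Final answer: 15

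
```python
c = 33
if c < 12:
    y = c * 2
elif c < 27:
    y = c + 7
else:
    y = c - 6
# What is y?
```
Trace:
  c=33
  c=33, y=27

Final answer: 27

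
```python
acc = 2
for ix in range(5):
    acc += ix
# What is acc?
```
Trace:
  acc=2
  acc=2, ix=0
  acc=3, ix=1
  acc=5, ix=2
  acc=8, ix=3
  acc=12, ix=4

Final answer: 12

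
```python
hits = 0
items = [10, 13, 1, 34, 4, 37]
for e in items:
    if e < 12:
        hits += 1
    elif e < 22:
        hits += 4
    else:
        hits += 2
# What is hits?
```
Trace:
  hits=0
  hits=1, e=10
  hits=5, e=13
  hits=6, e=1
  hits=8, e=34
  hits=9, e=4
  hits=11, e=37

Final answer: 11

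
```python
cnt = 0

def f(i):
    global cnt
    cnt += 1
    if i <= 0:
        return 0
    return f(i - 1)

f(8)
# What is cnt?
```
Call trace:
f(i=8)
  f(i=7)
    f(i=6)
      f(i=5)
        f(i=4)
          f(i=3)
            f(i=2)
              f(i=1)
                f(i=0)
                -> return 0
              -> return 0
            -> return 0
          -> return 0
        -> return 0
      -> return 0
    -> return 0
  -> return 0
-> return 0

cnt is incremented once per call. f is entered once for each i = 8, 7, 6, 5, 4, 3, 2, 1, 0 (the i <= 0 call returns without recursing), i.e. 8 + 1 calls.
cnt = 9

Final answer: 9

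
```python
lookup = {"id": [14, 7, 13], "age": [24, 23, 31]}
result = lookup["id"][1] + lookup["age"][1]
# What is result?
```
Trace:
  lookup={'id': [14, 7, 13], 'age': [24, 23, 31]}
  lookup={'id': [14, 7, 13], 'age': [24, 23, 31]}, result=30

Final answer: 30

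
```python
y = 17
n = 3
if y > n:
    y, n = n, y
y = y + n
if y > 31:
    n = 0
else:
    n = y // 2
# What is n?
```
Trace:
  y=17
  y=17, n=3
  y=3, n=17
  y=20, n=17
  y=20, n=10

Final answer: 10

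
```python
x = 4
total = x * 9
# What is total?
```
Trace:
  x=4
  x=4, total=36

Final answer: 36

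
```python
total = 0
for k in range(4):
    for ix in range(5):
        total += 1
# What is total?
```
Trace:
  total=0
  total=1, k=0, ix=0
  total=2, k=0, ix=1
  total=3, k=0, ix=2
  total=4, k=0, ix=3
  total=5, k=0, ix=4
  total=6, k=1, ix=0
  total=7, k=1, ix=1
  total=8, k=1, ix=2
  total=9, k=1, ix=3
  total=10, k=1, ix=4
  total=11, k=2, ix=0
  total=12, k=2, ix=1
  total=13, k=2, ix=2
  total=14, k=2, ix=3
  total=15, k=2, ix=4
  total=16, k=3, ix=0
  total=17, k=3, ix=1
  total=18, k=3, ix=2
  total=19, k=3, ix=3
  total=20, k=3, ix=4

Final answer: 20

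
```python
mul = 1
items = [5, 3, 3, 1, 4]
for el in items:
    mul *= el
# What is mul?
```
Trace:
  mul=1
  mul=5, el=5
  mul=15, el=3
  mul=45, el=3
  mul=45, el=1
  mul=180, el=4

Final answer: 180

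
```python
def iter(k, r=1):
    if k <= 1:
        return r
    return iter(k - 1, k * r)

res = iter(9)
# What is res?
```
Call trace:
iter(k=9, r=1)
  iter(k=8, r=9)
    iter(k=7, r=72)
      iter(k=6, r=504)
        iter(k=5, r=3024)
          iter(k=4, r=15120)
            iter(k=3, r=60480)
              iter(k=2, r=181440)
                iter(k=1, r=362880)
                -> return 362880
              -> return 362880
            -> return 362880
          -> return 362880
        -> return 362880
      -> return 362880
    -> return 362880
  -> return 362880
-> return 362880

Final answer: 362880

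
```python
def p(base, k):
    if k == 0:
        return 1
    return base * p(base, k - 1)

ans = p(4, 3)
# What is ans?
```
Call trace:
p(base=4, k=3)
  p(base=4, k=2)
    p(base=4, k=1)
      p(base=4, k=0)
      -> return 1
    -> return 4
  -> return 16
-> return 64

Final answer: 64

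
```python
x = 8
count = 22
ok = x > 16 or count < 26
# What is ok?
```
Trace:
  x=8
  x=8, count=22
  x=8, count=22, ok=True

Final answer: True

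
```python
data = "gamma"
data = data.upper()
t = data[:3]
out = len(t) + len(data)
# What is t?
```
Trace:
  data='gamma'
  data='GAMMA'
  data='GAMMA', t='GAM'
  data='GAMMA', t='GAM', out=8

Final answer: 'GAM'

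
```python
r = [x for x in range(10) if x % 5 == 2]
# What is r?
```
Trace:
  x=0
  x=1
  x=2
  x=3
  x=4
  x=5
  x=6
  x=7
  x=8
  x=9
  r=[2, 7]

Final answer: [2, 7]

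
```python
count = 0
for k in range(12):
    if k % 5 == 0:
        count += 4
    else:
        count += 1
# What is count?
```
Trace:
  count=0
  count=4, k=0
  count=5, k=1
  count=6, k=2
  count=7, k=3
  count=8, k=4
  count=12, k=5
  count=13, k=6
  count=14, k=7
  count=15, k=8
  count=16, k=9
  count=20, k=10
  count=21, k=11

Final answer: 21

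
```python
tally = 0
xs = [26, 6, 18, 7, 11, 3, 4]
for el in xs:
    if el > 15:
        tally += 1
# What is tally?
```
Trace:
  tally=0
  tally=1, el=26
  tally=1, el=6
  tally=2, el=18
  tally=2, el=7
  tally=2, el=11
  tally=2, el=3
  tally=2, el=4

Final answer: 2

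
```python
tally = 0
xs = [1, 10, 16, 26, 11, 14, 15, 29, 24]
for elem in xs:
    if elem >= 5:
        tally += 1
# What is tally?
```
Trace:
  tally=0
  tally=0, elem=1
  tally=1, elem=10
  tally=2, elem=16
  tally=3, elem=26
  tally=4, elem=11
  tally=5, elem=14
  tally=6, elem=15
  tally=7, elem=29
  tally=8, elem=24

Final answer: 8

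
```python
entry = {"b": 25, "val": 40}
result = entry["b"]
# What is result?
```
Trace:
  entry={'b': 25, 'val': 40}
  entry={'b': 25, 'val': 40}, result=25

Final answer: 25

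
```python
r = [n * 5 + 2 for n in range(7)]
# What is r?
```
Trace:
  n=0
  n=1
  n=2
  n=3
  n=4
  n=5
  n=6
  r=[2, 7, 12, 17, 22, 27, 32]

Final answer: [2, 7, 12, 17, 22, 27, 32]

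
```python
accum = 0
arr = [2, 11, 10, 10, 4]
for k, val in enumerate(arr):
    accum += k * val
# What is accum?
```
Trace:
  accum=0
  accum=0, k=0, val=2
  accum=11, k=1, val=11
  accum=31, k=2, val=10
  accum=61, k=3, val=10
  accum=77, k=4, val=4

Final answer: 77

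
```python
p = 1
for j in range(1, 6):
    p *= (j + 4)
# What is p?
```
Trace:
  p=1
  p=5, j=1
  p=30, j=2
  p=210, j=3
  p=1680, j=4
  p=15120, j=5

Final answer: 15120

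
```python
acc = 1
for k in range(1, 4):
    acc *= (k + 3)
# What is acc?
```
Trace:
  acc=1
  acc=4, k=1
  acc=20, k=2
  acc=120, k=3

Final answer: 120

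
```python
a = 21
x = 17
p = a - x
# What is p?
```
Trace:
  a=21
  a=21, x=17
  a=21, x=17, p=4

Final answer: 4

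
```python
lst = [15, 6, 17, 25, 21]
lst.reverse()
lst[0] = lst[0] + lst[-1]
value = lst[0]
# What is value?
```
Trace:
  lst=[15, 6, 17, 25, 21]
  lst=[21, 25, 17, 6, 15]
  lst=[36, 25, 17, 6, 15]
  lst=[36, 25, 17, 6, 15], value=36

Final answer: 36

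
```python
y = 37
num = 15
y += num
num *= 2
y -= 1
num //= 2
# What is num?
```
Trace:
  y=37
  y=37, num=15
  y=52, num=15
  y=52, num=30
  y=51, num=30
  y=51, num=15

Final answer: 15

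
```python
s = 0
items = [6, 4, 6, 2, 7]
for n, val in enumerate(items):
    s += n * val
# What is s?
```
Trace:
  s=0
  s=0, n=0, val=6
  s=4, n=1, val=4
  s=16, n=2, val=6
  s=22, n=3, val=2
  s=50, n=4, val=7

Final answer: 50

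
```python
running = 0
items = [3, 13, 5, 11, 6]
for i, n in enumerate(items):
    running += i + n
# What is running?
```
Trace:
  running=0
  running=3, i=0, n=3
  running=17, i=1, n=13
  running=24, i=2, n=5
  running=38, i=3, n=11
  running=48, i=4, n=6

Final answer: 48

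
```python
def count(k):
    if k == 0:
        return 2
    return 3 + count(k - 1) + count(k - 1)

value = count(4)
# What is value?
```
Call trace (a repeated sub-call is expanded the first time; later identical calls just restate its return value):
count(k=4)
  count(k=3)
    count(k=2)
      count(k=1)
        count(k=0)
        -> return 2
        count(k=0)
        -> return 2
      -> return 7
      count(k=1) -> return 7  (same call as traced above)
    -> return 17
    count(k=2) -> return 17  (same call as traced above)
  -> return 37
  count(k=3) -> return 37  (same call as traced above)
-> return 77

Final answer: 77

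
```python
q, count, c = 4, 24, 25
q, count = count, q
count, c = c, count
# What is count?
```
Trace:
  q=4, count=24, c=25
  q=24, count=4, c=25
  q=24, count=25, c=4

Final answer: 25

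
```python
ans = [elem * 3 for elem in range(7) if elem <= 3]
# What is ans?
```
Trace:
  elem=0
  elem=1
  elem=2
  elem=3
  elem=4
  elem=5
  elem=6
  ans=[0, 3, 6, 9]

Final answer: [0, 3, 6, 9]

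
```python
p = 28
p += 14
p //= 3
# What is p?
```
Trace:
  p=28
  p=42
  p=14

Final answer: 14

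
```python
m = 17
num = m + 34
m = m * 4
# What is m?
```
Trace:
  m=17
  m=17, num=51
  m=68, num=51

Final answer: 68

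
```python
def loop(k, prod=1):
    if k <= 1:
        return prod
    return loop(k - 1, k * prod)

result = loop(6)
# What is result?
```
Call trace:
loop(k=6, prod=1)
  loop(k=5, prod=6)
    loop(k=4, prod=30)
      loop(k=3, prod=120)
        loop(k=2, prod=360)
          loop(k=1, prod=720)
          -> return 720
        -> return 720
      -> return 720
    -> return 720
  -> return 720
-> return 720

Final answer: 720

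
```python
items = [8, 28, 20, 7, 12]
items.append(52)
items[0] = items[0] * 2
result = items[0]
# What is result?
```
Trace:
  items=[8, 28, 20, 7, 12]
  items=[8, 28, 20, 7, 12, 52]
  items=[16, 28, 20, 7, 12, 52]
  items=[16, 28, 20, 7, 12, 52], result=16

Final answer: 16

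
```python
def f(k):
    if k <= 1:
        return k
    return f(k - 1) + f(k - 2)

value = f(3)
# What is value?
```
Call trace:
f(k=3)
  f(k=2)
    f(k=1)
    -> return 1
    f(k=0)
    -> return 0
  -> return 1
  f(k=1)
  -> return 1
-> return 2

Final answer: 2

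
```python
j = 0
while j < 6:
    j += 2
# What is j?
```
Trace:
  j=0
  j=2
  j=4
  j=6

Final answer: 6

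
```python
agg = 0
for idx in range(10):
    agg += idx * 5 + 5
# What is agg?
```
Trace:
  agg=0
  agg=5, idx=0
  agg=15, idx=1
  agg=30, idx=2
  agg=50, idx=3
  agg=75, idx=4
  agg=105, idx=5
  agg=140, idx=6
  agg=180, idx=7
  agg=225, idx=8
  agg=275, idx=9

Final answer: 275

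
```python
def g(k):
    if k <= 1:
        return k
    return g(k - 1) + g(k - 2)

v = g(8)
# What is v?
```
Call trace (a repeated sub-call is expanded the first time; later identical calls just restate its return value):
g(k=8)
  g(k=7)
    g(k=6)
      g(k=5)
        g(k=4)
          g(k=3)
            g(k=2)
              g(k=1)
              -> return 1
              g(k=0)
              -> return 0
            -> return 1
            g(k=1)
            -> return 1
          -> return 2
          g(k=2) -> return 1  (same call as traced above)
        -> return 3
        g(k=3) -> return 2  (same call as traced above)
      -> return 5
      g(k=4) -> return 3  (same call as traced above)
    -> return 8
    g(k=5) -> return 5  (same call as traced above)
  -> return 13
  g(k=6) -> return 8  (same call as traced above)
-> return 21

Final answer: 21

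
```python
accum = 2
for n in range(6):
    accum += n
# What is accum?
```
Trace:
  accum=2
  accum=2, n=0
  accum=3, n=1
  accum=5, n=2
  accum=8, n=3
  accum=12, n=4
  accum=17, n=5

Final answer: 17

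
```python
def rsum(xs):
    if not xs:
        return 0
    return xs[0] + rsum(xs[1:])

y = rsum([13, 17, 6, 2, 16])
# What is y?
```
Call trace:
rsum(xs=[13, 17, 6, 2, 16])
  rsum(xs=[17, 6, 2, 16])
    rsum(xs=[6, 2, 16])
      rsum(xs=[2, 16])
        rsum(xs=[16])
          rsum(xs=[])
          -> return 0
        -> return 16
      -> return 18
    -> return 24
  -> return 41
-> return 54

Final answer: 54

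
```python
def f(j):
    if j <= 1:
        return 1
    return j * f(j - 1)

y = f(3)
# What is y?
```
Call trace:
f(j=3)
  f(j=2)
    f(j=1)
    -> return 1
  -> return 2
-> return 6

Final answer: 6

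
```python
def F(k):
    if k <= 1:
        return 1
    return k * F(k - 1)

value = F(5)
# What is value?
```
Call trace:
F(k=5)
  F(k=4)
    F(k=3)
      F(k=2)
        F(k=1)
        -> return 1
      -> return 2
    -> return 6
  -> return 24
-> return 120

Final answer: 120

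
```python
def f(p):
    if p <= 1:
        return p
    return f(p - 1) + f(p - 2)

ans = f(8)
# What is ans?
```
Call trace (a repeated sub-call is expanded the first time; later identical calls just restate its return value):
f(p=8)
  f(p=7)
    f(p=6)
      f(p=5)
        f(p=4)
          f(p=3)
            f(p=2)
              f(p=1)
              -> return 1
              f(p=0)
              -> return 0
            -> return 1
            f(p=1)
            -> return 1
          -> return 2
          f(p=2) -> return 1  (same call as traced above)
        -> return 3
        f(p=3) -> return 2  (same call as traced above)
      -> return 5
      f(p=4) -> return 3  (same call as traced above)
    -> return 8
    f(p=5) -> return 5  (same call as traced above)
  -> return 13
  f(p=6) -> return 8  (same call as traced above)
-> return 21

Final answer: 21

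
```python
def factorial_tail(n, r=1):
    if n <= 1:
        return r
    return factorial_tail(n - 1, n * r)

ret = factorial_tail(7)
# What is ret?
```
Call trace:
factorial_tail(n=7, r=1)
  factorial_tail(n=6, r=7)
    factorial_tail(n=5, r=42)
      factorial_tail(n=4, r=210)
        factorial_tail(n=3, r=840)
          factorial_tail(n=2, r=2520)
            factorial_tail(n=1, r=5040)
            -> return 5040
          -> return 5040
        -> return 5040
      -> return 5040
    -> return 5040
  -> return 5040
-> return 5040

Final answer: 5040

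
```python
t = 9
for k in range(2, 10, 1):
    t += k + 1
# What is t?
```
Trace:
  t=9
  t=12, k=2
  t=16, k=3
  t=21, k=4
  t=27, k=5
  t=34, k=6
  t=42, k=7
  t=51, k=8
  t=61, k=9

Final answer: 61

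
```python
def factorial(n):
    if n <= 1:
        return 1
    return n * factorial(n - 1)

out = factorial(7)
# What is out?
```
Call trace:
factorial(n=7)
  factorial(n=6)
    factorial(n=5)
      factorial(n=4)
        factorial(n=3)
          factorial(n=2)
            factorial(n=1)
            -> return 1
          -> return 2
        -> return 6
      -> return 24
    -> return 120
  -> return 720
-> return 5040

Final answer: 5040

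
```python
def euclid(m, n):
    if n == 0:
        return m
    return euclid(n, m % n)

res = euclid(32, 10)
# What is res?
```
Call trace:
euclid(m=32, n=10)
  euclid(m=10, n=2)
    euclid(m=2, n=0)
    -> return 2
  -> return 2
-> return 2

Final answer: 2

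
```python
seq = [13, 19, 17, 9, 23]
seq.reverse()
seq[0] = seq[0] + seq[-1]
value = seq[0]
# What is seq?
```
Trace:
  seq=[13, 19, 17, 9, 23]
  seq=[23, 9, 17, 19, 13]
  seq=[36, 9, 17, 19, 13]
  seq=[36, 9, 17, 19, 13], value=36

Final answer: [36, 9, 17, 19, 13]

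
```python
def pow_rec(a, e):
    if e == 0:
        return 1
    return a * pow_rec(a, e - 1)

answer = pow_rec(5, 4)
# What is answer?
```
Call trace:
pow_rec(a=5, e=4)
  pow_rec(a=5, e=3)
    pow_rec(a=5, e=2)
      pow_rec(a=5, e=1)
        pow_rec(a=5, e=0)
        -> return 1
      -> return 5
    -> return 25
  -> return 125
-> return 625

Final answer: 625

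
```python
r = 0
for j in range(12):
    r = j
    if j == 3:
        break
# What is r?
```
Trace:
  r=0
  r=0, j=0
  r=1, j=1
  r=2, j=2
  r=3, j=3

Final answer: 3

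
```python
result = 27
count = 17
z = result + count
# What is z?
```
Trace:
  result=27
  result=27, count=17
  result=27, count=17, z=44

Final answer: 44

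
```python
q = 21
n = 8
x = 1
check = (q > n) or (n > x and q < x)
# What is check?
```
Trace:
  q=21
  q=21, n=8
  q=21, n=8, x=1
  q=21, n=8, x=1, check=True

Final answer: True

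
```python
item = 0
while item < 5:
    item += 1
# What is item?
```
Trace:
  item=0
  item=1
  item=2
  item=3
  item=4
  item=5

Final answer: 5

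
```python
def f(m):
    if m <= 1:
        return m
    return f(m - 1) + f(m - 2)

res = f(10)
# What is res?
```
Call trace (a repeated sub-call is expanded the first time; later identical calls just restate its return value):
f(m=10)
  f(m=9)
    f(m=8)
      f(m=7)
        f(m=6)
          f(m=5)
            f(m=4)
              f(m=3)
                f(m=2)
                  f(m=1)
                  -> return 1
                  f(m=0)
                  -> return 0
                -> return 1
                f(m=1)
                -> return 1
              -> return 2
              f(m=2) -> return 1  (same call as traced above)
            -> return 3
            f(m=3) -> return 2  (same call as traced above)
          -> return 5
          f(m=4) -> return 3  (same call as traced above)
        -> return 8
        f(m=5) -> return 5  (same call as traced above)
      -> return 13
      f(m=6) -> return 8  (same call as traced above)
    -> return 21
    f(m=7) -> return 13  (same call as traced above)
  -> return 34
  f(m=8) -> return 21  (same call as traced above)
-> return 55

Final answer: 55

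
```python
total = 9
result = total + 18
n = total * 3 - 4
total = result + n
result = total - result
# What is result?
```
Trace:
  total=9
  total=9, result=27
  total=9, result=27, n=23
  total=50, result=27, n=23
  total=50, result=23, n=23

Final answer: 23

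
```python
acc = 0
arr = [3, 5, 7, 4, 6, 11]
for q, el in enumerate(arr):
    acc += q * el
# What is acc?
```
Trace:
  acc=0
  acc=0, q=0, el=3
  acc=5, q=1, el=5
  acc=19, q=2, el=7
  acc=31, q=3, el=4
  acc=55, q=4, el=6
  acc=110, q=5, el=11

Final answer: 110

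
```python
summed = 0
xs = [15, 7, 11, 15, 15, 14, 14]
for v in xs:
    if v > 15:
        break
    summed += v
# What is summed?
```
Trace:
  summed=0
  summed=15, v=15
  summed=22, v=7
  summed=33, v=11
  summed=48, v=15
  summed=63, v=15
  summed=77, v=14
  summed=91, v=14

Final answer: 91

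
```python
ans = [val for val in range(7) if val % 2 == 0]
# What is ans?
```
Trace:
  val=0
  val=1
  val=2
  val=3
  val=4
  val=5
  val=6
  ans=[0, 2, 4, 6]

Final answer: [0, 2, 4, 6]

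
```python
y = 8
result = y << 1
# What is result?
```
Trace:
  y=8
  y=8, result=16

Final answer: 16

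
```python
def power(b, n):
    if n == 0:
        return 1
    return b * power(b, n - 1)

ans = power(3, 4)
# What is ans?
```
Call trace:
power(b=3, n=4)
  power(b=3, n=3)
    power(b=3, n=2)
      power(b=3, n=1)
        power(b=3, n=0)
        -> return 1
      -> return 3
    -> return 9
  -> return 27
-> return 81

Final answer: 81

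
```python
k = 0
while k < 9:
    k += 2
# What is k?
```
Trace:
  k=0
  k=2
  k=4
  k=6
  k=8
  k=10

Final answer: 10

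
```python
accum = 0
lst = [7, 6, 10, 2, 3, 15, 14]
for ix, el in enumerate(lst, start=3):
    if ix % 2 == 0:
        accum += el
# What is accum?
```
Trace:
  accum=0
  accum=0, ix=3, el=7
  accum=6, ix=4, el=6
  accum=6, ix=5, el=10
  accum=8, ix=6, el=2
  accum=8, ix=7, el=3
  accum=23, ix=8, el=15
  accum=23, ix=9, el=14

Final answer: 23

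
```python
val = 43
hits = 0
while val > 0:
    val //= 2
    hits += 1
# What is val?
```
Trace:
  val=43
  val=43, hits=0
  val=21, hits=1
  val=10, hits=2
  val=5, hits=3
  val=2, hits=4
  val=1, hits=5
  val=0, hits=6

Final answer: 0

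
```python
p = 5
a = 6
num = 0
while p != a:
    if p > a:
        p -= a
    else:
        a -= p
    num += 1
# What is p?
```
Trace:
  p=5
  p=5, a=6
  p=5, a=6, num=0
  p=5, a=1, num=1
  p=4, a=1, num=2
  p=3, a=1, num=3
  p=2, a=1, num=4
  p=1, a=1, num=5

Final answer: 1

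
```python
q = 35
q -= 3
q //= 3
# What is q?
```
Trace:
  q=35
  q=32
  q=10

Final answer: 10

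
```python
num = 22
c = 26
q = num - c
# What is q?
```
Trace:
  num=22
  num=22, c=26
  num=22, c=26, q=-4

Final answer: -4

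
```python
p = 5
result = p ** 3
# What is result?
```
Trace:
  p=5
  p=5, result=125

Final answer: 125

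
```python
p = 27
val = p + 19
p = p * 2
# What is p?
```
Trace:
  p=27
  p=27, val=46
  p=54, val=46

Final answer: 54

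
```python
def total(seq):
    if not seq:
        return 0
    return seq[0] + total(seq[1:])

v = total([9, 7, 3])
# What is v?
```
Call trace:
total(seq=[9, 7, 3])
  total(seq=[7, 3])
    total(seq=[3])
      total(seq=[])
      -> return 0
    -> return 3
  -> return 10
-> return 19

Final answer: 19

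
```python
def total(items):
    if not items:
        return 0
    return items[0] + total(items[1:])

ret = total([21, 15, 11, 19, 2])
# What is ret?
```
Call trace:
total(items=[21, 15, 11, 19, 2])
  total(items=[15, 11, 19, 2])
    total(items=[11, 19, 2])
      total(items=[19, 2])
        total(items=[2])
          total(items=[])
          -> return 0
        -> return 2
      -> return 21
    -> return 32
  -> return 47
-> return 68

Final answer: 68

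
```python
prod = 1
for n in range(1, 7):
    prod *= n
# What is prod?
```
Trace:
  prod=1
  prod=1, n=1
  prod=2, n=2
  prod=6, n=3
  prod=24, n=4
  prod=120, n=5
  prod=720, n=6

Final answer: 720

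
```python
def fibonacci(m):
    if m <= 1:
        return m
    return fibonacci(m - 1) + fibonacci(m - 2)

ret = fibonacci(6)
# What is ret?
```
Call trace (a repeated sub-call is expanded the first time; later identical calls just restate its return value):
fibonacci(m=6)
  fibonacci(m=5)
    fibonacci(m=4)
      fibonacci(m=3)
        fibonacci(m=2)
          fibonacci(m=1)
          -> return 1
          fibonacci(m=0)
          -> return 0
        -> return 1
        fibonacci(m=1)
        -> return 1
      -> return 2
      fibonacci(m=2) -> return 1  (same call as traced above)
    -> return 3
    fibonacci(m=3) -> return 2  (same call as traced above)
  -> return 5
  fibonacci(m=4) -> return 3  (same call as traced above)
-> return 8

Final answer: 8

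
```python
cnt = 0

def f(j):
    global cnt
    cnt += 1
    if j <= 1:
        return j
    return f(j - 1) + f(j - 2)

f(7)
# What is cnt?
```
Call trace (a repeated sub-call is expanded the first time; later identical calls just restate its return value):
f(j=7)
  f(j=6)
    f(j=5)
      f(j=4)
        f(j=3)
          f(j=2)
            f(j=1)
            -> return 1
            f(j=0)
            -> return 0
          -> return 1
          f(j=1)
          -> return 1
        -> return 2
        f(j=2) -> return 1  (same call as traced above)
      -> return 3
      f(j=3) -> return 2  (same call as traced above)
    -> return 5
    f(j=4) -> return 3  (same call as traced above)
  -> return 8
  f(j=5) -> return 5  (same call as traced above)
-> return 13

cnt is incremented once per call, so count the calls in each subtree. Let C(j) = number of calls made by f(j).
C(0) = C(1) = 1 (base case, no recursion); C(j) = 1 + C(j - 1) + C(j - 2) otherwise.
C(2) = 1 + C(1) + C(0) = 1 + 1 + 1 = 3
C(3) = 1 + C(2) + C(1) = 1 + 3 + 1 = 5
C(4) = 1 + C(3) + C(2) = 1 + 5 + 3 = 9
C(5) = 1 + C(4) + C(3) = 1 + 9 + 5 = 15
C(6) = 1 + C(5) + C(4) = 1 + 15 + 9 = 25
C(7) = 1 + C(6) + C(5) = 1 + 25 + 15 = 41
cnt = C(7) = 41

Final answer: 41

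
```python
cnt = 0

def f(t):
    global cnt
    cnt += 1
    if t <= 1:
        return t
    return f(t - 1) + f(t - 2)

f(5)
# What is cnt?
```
Call trace (a repeated sub-call is expanded the first time; later identical calls just restate its return value):
f(t=5)
  f(t=4)
    f(t=3)
      f(t=2)
        f(t=1)
        -> return 1
        f(t=0)
        -> return 0
      -> return 1
      f(t=1)
      -> return 1
    -> return 2
    f(t=2) -> return 1  (same call as traced above)
  -> return 3
  f(t=3) -> return 2  (same call as traced above)
-> return 5

cnt is incremented once per call, so count the calls in each subtree. Let C(t) = number of calls made by f(t).
C(0) = C(1) = 1 (base case, no recursion); C(t) = 1 + C(t - 1) + C(t - 2) otherwise.
C(2) = 1 + C(1) + C(0) = 1 + 1 + 1 = 3
C(3) = 1 + C(2) + C(1) = 1 + 3 + 1 = 5
C(4) = 1 + C(3) + C(2) = 1 + 5 + 3 = 9
C(5) = 1 + C(4) + C(3) = 1 + 9 + 5 = 15
cnt = C(5) = 15

Final answer: 15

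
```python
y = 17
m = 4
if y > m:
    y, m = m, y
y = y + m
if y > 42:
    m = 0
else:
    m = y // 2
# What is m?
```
Trace:
  y=17
  y=17, m=4
  y=4, m=17
  y=21, m=17
  y=21, m=10

Final answer: 10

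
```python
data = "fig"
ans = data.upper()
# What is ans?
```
Trace:
  data='fig'
  data='fig', ans='FIG'

Final answer: 'FIG'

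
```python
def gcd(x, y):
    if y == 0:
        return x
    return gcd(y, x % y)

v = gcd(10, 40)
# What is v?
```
Call trace:
gcd(x=10, y=40)
  gcd(x=40, y=10)
    gcd(x=10, y=0)
    -> return 10
  -> return 10
-> return 10

Final answer: 10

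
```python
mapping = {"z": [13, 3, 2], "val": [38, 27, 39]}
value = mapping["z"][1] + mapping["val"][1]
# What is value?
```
Trace:
  mapping={'z': [13, 3, 2], 'val': [38, 27, 39]}
  mapping={'z': [13, 3, 2], 'val': [38, 27, 39]}, value=30

Final answer: 30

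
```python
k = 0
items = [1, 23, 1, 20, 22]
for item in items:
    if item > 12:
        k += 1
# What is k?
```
Trace:
  k=0
  k=0, item=1
  k=1, item=23
  k=1, item=1
  k=2, item=20
  k=3, item=22

Final answer: 3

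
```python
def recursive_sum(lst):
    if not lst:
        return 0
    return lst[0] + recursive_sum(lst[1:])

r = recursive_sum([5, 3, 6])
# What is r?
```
Call trace:
recursive_sum(lst=[5, 3, 6])
  recursive_sum(lst=[3, 6])
    recursive_sum(lst=[6])
      recursive_sum(lst=[])
      -> return 0
    -> return 6
  -> return 9
-> return 14

Final answer: 14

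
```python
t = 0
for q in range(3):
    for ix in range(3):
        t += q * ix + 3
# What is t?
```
Trace:
  t=0
  t=3, q=0, ix=0
  t=6, q=0, ix=1
  t=9, q=0, ix=2
  t=12, q=1, ix=0
  t=16, q=1, ix=1
  t=21, q=1, ix=2
  t=24, q=2, ix=0
  t=29, q=2, ix=1
  t=36, q=2, ix=2

Final answer: 36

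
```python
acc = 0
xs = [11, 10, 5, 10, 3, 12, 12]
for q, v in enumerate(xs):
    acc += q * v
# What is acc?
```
Trace:
  acc=0
  acc=0, q=0, v=11
  acc=10, q=1, v=10
  acc=20, q=2, v=5
  acc=50, q=3, v=10
  acc=62, q=4, v=3
  acc=122, q=5, v=12
  acc=194, q=6, v=12

Final answer: 194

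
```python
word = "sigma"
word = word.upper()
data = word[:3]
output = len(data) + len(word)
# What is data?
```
Trace:
  word='sigma'
  word='SIGMA'
  word='SIGMA', data='SIG'
  word='SIGMA', data='SIG', output=8

Final answer: 'SIG'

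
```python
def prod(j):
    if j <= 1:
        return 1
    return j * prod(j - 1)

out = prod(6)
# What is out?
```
Call trace:
prod(j=6)
  prod(j=5)
    prod(j=4)
      prod(j=3)
        prod(j=2)
          prod(j=1)
          -> return 1
        -> return 2
      -> return 6
    -> return 24
  -> return 120
-> return 720

Final answer: 720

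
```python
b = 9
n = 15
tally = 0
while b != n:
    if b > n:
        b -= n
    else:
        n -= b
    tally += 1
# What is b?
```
Trace:
  b=9
  b=9, n=15
  b=9, n=15, tally=0
  b=9, n=6, tally=1
  b=3, n=6, tally=2
  b=3, n=3, tally=3

Final answer: 3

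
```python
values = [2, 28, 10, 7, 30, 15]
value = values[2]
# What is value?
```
Trace:
  values=[2, 28, 10, 7, 30, 15]
  values=[2, 28, 10, 7, 30, 15], value=10

Final answer: 10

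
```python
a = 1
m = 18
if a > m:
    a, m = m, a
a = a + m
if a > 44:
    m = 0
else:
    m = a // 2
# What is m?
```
Trace:
  a=1
  a=1, m=18
  a=1, m=18
  a=19, m=18
  a=19, m=9

Final answer: 9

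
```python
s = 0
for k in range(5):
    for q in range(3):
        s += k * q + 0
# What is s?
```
Trace:
  s=0
  s=0, k=0, q=0
  s=0, k=0, q=1
  s=0, k=0, q=2
  s=0, k=1, q=0
  s=1, k=1, q=1
  s=3, k=1, q=2
  s=3, k=2, q=0
  s=5, k=2, q=1
  s=9, k=2, q=2
  s=9, k=3, q=0
  s=12, k=3, q=1
  s=18, k=3, q=2
  s=18, k=4, q=0
  s=22, k=4, q=1
  s=30, k=4, q=2

Final answer: 30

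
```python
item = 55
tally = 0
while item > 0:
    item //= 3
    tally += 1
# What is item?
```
Trace:
  item=55
  item=55, tally=0
  item=18, tally=1
  item=6, tally=2
  item=2, tally=3
  item=0, tally=4

Final answer: 0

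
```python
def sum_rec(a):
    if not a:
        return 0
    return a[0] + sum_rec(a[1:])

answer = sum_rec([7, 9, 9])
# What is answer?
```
Call trace:
sum_rec(a=[7, 9, 9])
  sum_rec(a=[9, 9])
    sum_rec(a=[9])
      sum_rec(a=[])
      -> return 0
    -> return 9
  -> return 18
-> return 25

Final answer: 25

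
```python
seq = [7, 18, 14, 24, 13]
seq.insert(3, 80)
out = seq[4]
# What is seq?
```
Trace:
  seq=[7, 18, 14, 24, 13]
  seq=[7, 18, 14, 80, 24, 13]
  seq=[7, 18, 14, 80, 24, 13], out=24

Final answer: [7, 18, 14, 80, 24, 13]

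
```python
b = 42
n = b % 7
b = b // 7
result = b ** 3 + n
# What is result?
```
Trace:
  b=42
  b=42, n=0
  b=6, n=0
  b=6, n=0, result=216

Final answer: 216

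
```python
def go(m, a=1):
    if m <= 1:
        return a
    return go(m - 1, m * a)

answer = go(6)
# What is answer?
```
Call trace:
go(m=6, a=1)
  go(m=5, a=6)
    go(m=4, a=30)
      go(m=3, a=120)
        go(m=2, a=360)
          go(m=1, a=720)
          -> return 720
        -> return 720
      -> return 720
    -> return 720
  -> return 720
-> return 720

Final answer: 720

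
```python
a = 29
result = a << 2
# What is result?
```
Trace:
  a=29
  a=29, result=116

Final answer: 116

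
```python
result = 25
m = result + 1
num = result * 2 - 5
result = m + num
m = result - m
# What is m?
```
Trace:
  result=25
  result=25, m=26
  result=25, m=26, num=45
  result=71, m=26, num=45
  result=71, m=45, num=45

Final answer: 45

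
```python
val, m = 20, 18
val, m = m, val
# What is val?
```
Trace:
  val=20, m=18
  val=18, m=20

Final answer: 18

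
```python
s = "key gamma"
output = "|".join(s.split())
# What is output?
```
Trace:
  s='key gamma'
  s='key gamma', output='key|gamma'

Final answer: 'key|gamma'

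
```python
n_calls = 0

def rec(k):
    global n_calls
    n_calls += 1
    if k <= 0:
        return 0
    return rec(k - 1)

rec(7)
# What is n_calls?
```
Call trace:
rec(k=7)
  rec(k=6)
    rec(k=5)
      rec(k=4)
        rec(k=3)
          rec(k=2)
            rec(k=1)
              rec(k=0)
              -> return 0
            -> return 0
          -> return 0
        -> return 0
      -> return 0
    -> return 0
  -> return 0
-> return 0

n_calls is incremented once per call. rec is entered once for each k = 7, 6, 5, 4, 3, 2, 1, 0 (the k <= 0 call returns without recursing), i.e. 7 + 1 calls.
n_calls = 8

Final answer: 8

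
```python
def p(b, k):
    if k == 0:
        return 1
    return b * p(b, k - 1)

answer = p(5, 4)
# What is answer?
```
Call trace:
p(b=5, k=4)
  p(b=5, k=3)
    p(b=5, k=2)
      p(b=5, k=1)
        p(b=5, k=0)
        -> return 1
      -> return 5
    -> return 25
  -> return 125
-> return 625

Final answer: 625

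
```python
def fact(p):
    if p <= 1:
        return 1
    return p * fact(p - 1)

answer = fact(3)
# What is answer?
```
Call trace:
fact(p=3)
  fact(p=2)
    fact(p=1)
    -> return 1
  -> return 2
-> return 6

Final answer: 6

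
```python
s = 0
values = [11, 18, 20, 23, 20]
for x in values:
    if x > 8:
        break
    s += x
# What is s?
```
Trace:
  s=0
  s=0, x=11

Final answer: 0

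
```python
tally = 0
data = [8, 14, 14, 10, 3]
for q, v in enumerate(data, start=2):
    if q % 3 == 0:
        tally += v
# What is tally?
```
Trace:
  tally=0
  tally=0, q=2, v=8
  tally=14, q=3, v=14
  tally=14, q=4, v=14
  tally=14, q=5, v=10
  tally=17, q=6, v=3

Final answer: 17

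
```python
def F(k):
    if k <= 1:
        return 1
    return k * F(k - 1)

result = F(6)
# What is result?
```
Call trace:
F(k=6)
  F(k=5)
    F(k=4)
      F(k=3)
        F(k=2)
          F(k=1)
          -> return 1
        -> return 2
      -> return 6
    -> return 24
  -> return 120
-> return 720

Final answer: 720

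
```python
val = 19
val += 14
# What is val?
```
Trace:
  val=19
  val=33

Final answer: 33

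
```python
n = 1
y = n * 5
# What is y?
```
Trace:
  n=1
  n=1, y=5

Final answer: 5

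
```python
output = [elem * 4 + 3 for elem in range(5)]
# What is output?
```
Trace:
  elem=0
  elem=1
  elem=2
  elem=3
  elem=4
  output=[3, 7, 11, 15, 19]

Final answer: [3, 7, 11, 15, 19]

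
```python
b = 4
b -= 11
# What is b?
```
Trace:
  b=4
  b=-7

Final answer: -7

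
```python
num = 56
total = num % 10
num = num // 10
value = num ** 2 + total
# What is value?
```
Trace:
  num=56
  num=56, total=6
  num=5, total=6
  num=5, total=6, value=31

Final answer: 31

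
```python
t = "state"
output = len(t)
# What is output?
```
Trace:
  t='state'
  t='state', output=5

Final answer: 5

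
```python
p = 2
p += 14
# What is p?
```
Trace:
  p=2
  p=16

Final answer: 16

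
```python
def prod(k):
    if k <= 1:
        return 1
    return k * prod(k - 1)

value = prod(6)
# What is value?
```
Call trace:
prod(k=6)
  prod(k=5)
    prod(k=4)
      prod(k=3)
        prod(k=2)
          prod(k=1)
          -> return 1
        -> return 2
      -> return 6
    -> return 24
  -> return 120
-> return 720

Final answer: 720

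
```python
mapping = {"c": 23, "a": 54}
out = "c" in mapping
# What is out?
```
Trace:
  mapping={'c': 23, 'a': 54}
  mapping={'c': 23, 'a': 54}, out=True

Final answer: True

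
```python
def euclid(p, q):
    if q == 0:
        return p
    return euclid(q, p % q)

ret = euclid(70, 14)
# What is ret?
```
Call trace:
euclid(p=70, q=14)
  euclid(p=14, q=0)
  -> return 14
-> return 14

Final answer: 14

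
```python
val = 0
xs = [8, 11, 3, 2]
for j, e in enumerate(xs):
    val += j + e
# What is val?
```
Trace:
  val=0
  val=8, j=0, e=8
  val=20, j=1, e=11
  val=25, j=2, e=3
  val=30, j=3, e=2

Final answer: 30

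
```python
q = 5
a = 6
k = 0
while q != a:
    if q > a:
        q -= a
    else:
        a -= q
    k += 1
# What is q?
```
Trace:
  q=5
  q=5, a=6
  q=5, a=6, k=0
  q=5, a=1, k=1
  q=4, a=1, k=2
  q=3, a=1, k=3
  q=2, a=1, k=4
  q=1, a=1, k=5

Final answer: 1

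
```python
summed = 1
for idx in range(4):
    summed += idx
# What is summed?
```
Trace:
  summed=1
  summed=1, idx=0
  summed=2, idx=1
  summed=4, idx=2
  summed=7, idx=3

Final answer: 7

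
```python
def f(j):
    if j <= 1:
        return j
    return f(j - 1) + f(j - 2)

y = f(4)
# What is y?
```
Call trace (a repeated sub-call is expanded the first time; later identical calls just restate its return value):
f(j=4)
  f(j=3)
    f(j=2)
      f(j=1)
      -> return 1
      f(j=0)
      -> return 0
    -> return 1
    f(j=1)
    -> return 1
  -> return 2
  f(j=2) -> return 1  (same call as traced above)
-> return 3

Final answer: 3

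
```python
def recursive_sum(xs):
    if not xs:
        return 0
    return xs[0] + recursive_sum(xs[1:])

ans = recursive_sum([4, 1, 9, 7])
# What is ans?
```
Call trace:
recursive_sum(xs=[4, 1, 9, 7])
  recursive_sum(xs=[1, 9, 7])
    recursive_sum(xs=[9, 7])
      recursive_sum(xs=[7])
        recursive_sum(xs=[])
        -> return 0
      -> return 7
    -> return 16
  -> return 17
-> return 21

Final answer: 21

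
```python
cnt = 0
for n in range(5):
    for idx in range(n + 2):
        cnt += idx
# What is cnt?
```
Trace:
  cnt=0
  cnt=0, n=0, idx=0
  cnt=1, n=0, idx=1
  cnt=1, n=1, idx=0
  cnt=2, n=1, idx=1
  cnt=4, n=1, idx=2
  cnt=4, n=2, idx=0
  cnt=5, n=2, idx=1
  cnt=7, n=2, idx=2
  cnt=10, n=2, idx=3
  cnt=10, n=3, idx=0
  cnt=11, n=3, idx=1
  cnt=13, n=3, idx=2
  cnt=16, n=3, idx=3
  cnt=20, n=3, idx=4
  cnt=20, n=4, idx=0
  cnt=21, n=4, idx=1
  cnt=23, n=4, idx=2
  cnt=26, n=4, idx=3
  cnt=30, n=4, idx=4
  cnt=35, n=4, idx=5

Final answer: 35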